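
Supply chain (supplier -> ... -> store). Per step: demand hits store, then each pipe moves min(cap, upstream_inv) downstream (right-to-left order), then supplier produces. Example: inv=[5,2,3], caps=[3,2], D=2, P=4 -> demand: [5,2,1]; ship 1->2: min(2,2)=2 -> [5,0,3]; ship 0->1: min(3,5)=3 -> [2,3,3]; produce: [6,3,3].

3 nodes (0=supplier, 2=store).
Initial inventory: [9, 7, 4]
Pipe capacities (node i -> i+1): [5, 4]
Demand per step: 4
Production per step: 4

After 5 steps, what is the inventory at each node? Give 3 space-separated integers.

Step 1: demand=4,sold=4 ship[1->2]=4 ship[0->1]=5 prod=4 -> inv=[8 8 4]
Step 2: demand=4,sold=4 ship[1->2]=4 ship[0->1]=5 prod=4 -> inv=[7 9 4]
Step 3: demand=4,sold=4 ship[1->2]=4 ship[0->1]=5 prod=4 -> inv=[6 10 4]
Step 4: demand=4,sold=4 ship[1->2]=4 ship[0->1]=5 prod=4 -> inv=[5 11 4]
Step 5: demand=4,sold=4 ship[1->2]=4 ship[0->1]=5 prod=4 -> inv=[4 12 4]

4 12 4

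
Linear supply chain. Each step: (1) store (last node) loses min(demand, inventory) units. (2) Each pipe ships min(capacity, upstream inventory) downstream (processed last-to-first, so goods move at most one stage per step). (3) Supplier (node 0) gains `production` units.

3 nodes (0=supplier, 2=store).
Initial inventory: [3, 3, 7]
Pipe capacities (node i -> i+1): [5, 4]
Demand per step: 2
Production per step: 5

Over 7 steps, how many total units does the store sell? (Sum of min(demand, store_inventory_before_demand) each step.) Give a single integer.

Step 1: sold=2 (running total=2) -> [5 3 8]
Step 2: sold=2 (running total=4) -> [5 5 9]
Step 3: sold=2 (running total=6) -> [5 6 11]
Step 4: sold=2 (running total=8) -> [5 7 13]
Step 5: sold=2 (running total=10) -> [5 8 15]
Step 6: sold=2 (running total=12) -> [5 9 17]
Step 7: sold=2 (running total=14) -> [5 10 19]

Answer: 14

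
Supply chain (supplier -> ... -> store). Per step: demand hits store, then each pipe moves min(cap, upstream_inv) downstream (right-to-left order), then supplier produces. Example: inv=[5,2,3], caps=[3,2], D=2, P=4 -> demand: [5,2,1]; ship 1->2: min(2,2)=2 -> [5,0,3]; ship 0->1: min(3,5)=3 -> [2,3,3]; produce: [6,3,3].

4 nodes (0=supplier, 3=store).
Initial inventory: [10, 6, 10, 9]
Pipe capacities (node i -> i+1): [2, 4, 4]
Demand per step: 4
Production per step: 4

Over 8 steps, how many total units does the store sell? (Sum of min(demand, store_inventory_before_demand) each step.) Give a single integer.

Step 1: sold=4 (running total=4) -> [12 4 10 9]
Step 2: sold=4 (running total=8) -> [14 2 10 9]
Step 3: sold=4 (running total=12) -> [16 2 8 9]
Step 4: sold=4 (running total=16) -> [18 2 6 9]
Step 5: sold=4 (running total=20) -> [20 2 4 9]
Step 6: sold=4 (running total=24) -> [22 2 2 9]
Step 7: sold=4 (running total=28) -> [24 2 2 7]
Step 8: sold=4 (running total=32) -> [26 2 2 5]

Answer: 32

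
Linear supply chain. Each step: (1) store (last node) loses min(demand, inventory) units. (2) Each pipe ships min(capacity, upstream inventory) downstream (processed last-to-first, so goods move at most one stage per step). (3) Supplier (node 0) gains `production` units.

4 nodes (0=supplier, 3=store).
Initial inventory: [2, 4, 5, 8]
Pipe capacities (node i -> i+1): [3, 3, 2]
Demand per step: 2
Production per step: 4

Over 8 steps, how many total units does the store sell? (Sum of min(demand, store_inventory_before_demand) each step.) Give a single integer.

Step 1: sold=2 (running total=2) -> [4 3 6 8]
Step 2: sold=2 (running total=4) -> [5 3 7 8]
Step 3: sold=2 (running total=6) -> [6 3 8 8]
Step 4: sold=2 (running total=8) -> [7 3 9 8]
Step 5: sold=2 (running total=10) -> [8 3 10 8]
Step 6: sold=2 (running total=12) -> [9 3 11 8]
Step 7: sold=2 (running total=14) -> [10 3 12 8]
Step 8: sold=2 (running total=16) -> [11 3 13 8]

Answer: 16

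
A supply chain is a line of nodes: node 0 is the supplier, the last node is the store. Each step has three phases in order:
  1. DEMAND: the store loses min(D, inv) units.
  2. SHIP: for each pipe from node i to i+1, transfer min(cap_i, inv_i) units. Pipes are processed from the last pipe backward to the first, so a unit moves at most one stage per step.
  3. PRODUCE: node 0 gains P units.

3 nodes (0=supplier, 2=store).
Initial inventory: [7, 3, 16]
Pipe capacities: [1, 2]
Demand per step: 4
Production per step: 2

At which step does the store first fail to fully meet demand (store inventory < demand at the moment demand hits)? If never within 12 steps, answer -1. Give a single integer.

Step 1: demand=4,sold=4 ship[1->2]=2 ship[0->1]=1 prod=2 -> [8 2 14]
Step 2: demand=4,sold=4 ship[1->2]=2 ship[0->1]=1 prod=2 -> [9 1 12]
Step 3: demand=4,sold=4 ship[1->2]=1 ship[0->1]=1 prod=2 -> [10 1 9]
Step 4: demand=4,sold=4 ship[1->2]=1 ship[0->1]=1 prod=2 -> [11 1 6]
Step 5: demand=4,sold=4 ship[1->2]=1 ship[0->1]=1 prod=2 -> [12 1 3]
Step 6: demand=4,sold=3 ship[1->2]=1 ship[0->1]=1 prod=2 -> [13 1 1]
Step 7: demand=4,sold=1 ship[1->2]=1 ship[0->1]=1 prod=2 -> [14 1 1]
Step 8: demand=4,sold=1 ship[1->2]=1 ship[0->1]=1 prod=2 -> [15 1 1]
Step 9: demand=4,sold=1 ship[1->2]=1 ship[0->1]=1 prod=2 -> [16 1 1]
Step 10: demand=4,sold=1 ship[1->2]=1 ship[0->1]=1 prod=2 -> [17 1 1]
Step 11: demand=4,sold=1 ship[1->2]=1 ship[0->1]=1 prod=2 -> [18 1 1]
Step 12: demand=4,sold=1 ship[1->2]=1 ship[0->1]=1 prod=2 -> [19 1 1]
First stockout at step 6

6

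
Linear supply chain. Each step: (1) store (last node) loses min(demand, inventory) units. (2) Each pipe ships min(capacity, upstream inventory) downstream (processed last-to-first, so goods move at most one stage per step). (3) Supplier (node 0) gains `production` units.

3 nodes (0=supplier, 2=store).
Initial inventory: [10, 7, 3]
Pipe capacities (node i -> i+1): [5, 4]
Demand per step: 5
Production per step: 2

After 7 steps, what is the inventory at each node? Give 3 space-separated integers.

Step 1: demand=5,sold=3 ship[1->2]=4 ship[0->1]=5 prod=2 -> inv=[7 8 4]
Step 2: demand=5,sold=4 ship[1->2]=4 ship[0->1]=5 prod=2 -> inv=[4 9 4]
Step 3: demand=5,sold=4 ship[1->2]=4 ship[0->1]=4 prod=2 -> inv=[2 9 4]
Step 4: demand=5,sold=4 ship[1->2]=4 ship[0->1]=2 prod=2 -> inv=[2 7 4]
Step 5: demand=5,sold=4 ship[1->2]=4 ship[0->1]=2 prod=2 -> inv=[2 5 4]
Step 6: demand=5,sold=4 ship[1->2]=4 ship[0->1]=2 prod=2 -> inv=[2 3 4]
Step 7: demand=5,sold=4 ship[1->2]=3 ship[0->1]=2 prod=2 -> inv=[2 2 3]

2 2 3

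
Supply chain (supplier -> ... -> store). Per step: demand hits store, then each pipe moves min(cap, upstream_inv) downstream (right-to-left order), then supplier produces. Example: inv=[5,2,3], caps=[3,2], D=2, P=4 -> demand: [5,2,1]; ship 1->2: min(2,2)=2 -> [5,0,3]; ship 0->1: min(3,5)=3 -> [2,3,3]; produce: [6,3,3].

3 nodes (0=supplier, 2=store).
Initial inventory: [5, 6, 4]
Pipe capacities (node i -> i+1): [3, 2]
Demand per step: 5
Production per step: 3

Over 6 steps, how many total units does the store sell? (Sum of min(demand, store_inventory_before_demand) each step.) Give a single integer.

Step 1: sold=4 (running total=4) -> [5 7 2]
Step 2: sold=2 (running total=6) -> [5 8 2]
Step 3: sold=2 (running total=8) -> [5 9 2]
Step 4: sold=2 (running total=10) -> [5 10 2]
Step 5: sold=2 (running total=12) -> [5 11 2]
Step 6: sold=2 (running total=14) -> [5 12 2]

Answer: 14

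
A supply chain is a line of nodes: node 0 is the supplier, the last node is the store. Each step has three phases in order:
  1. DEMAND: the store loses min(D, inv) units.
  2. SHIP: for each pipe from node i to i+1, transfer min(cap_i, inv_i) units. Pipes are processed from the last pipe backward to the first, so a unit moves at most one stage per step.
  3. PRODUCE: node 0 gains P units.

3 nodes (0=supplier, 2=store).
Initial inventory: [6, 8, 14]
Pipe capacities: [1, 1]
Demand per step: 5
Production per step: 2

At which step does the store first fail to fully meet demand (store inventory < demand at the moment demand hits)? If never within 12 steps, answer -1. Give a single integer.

Step 1: demand=5,sold=5 ship[1->2]=1 ship[0->1]=1 prod=2 -> [7 8 10]
Step 2: demand=5,sold=5 ship[1->2]=1 ship[0->1]=1 prod=2 -> [8 8 6]
Step 3: demand=5,sold=5 ship[1->2]=1 ship[0->1]=1 prod=2 -> [9 8 2]
Step 4: demand=5,sold=2 ship[1->2]=1 ship[0->1]=1 prod=2 -> [10 8 1]
Step 5: demand=5,sold=1 ship[1->2]=1 ship[0->1]=1 prod=2 -> [11 8 1]
Step 6: demand=5,sold=1 ship[1->2]=1 ship[0->1]=1 prod=2 -> [12 8 1]
Step 7: demand=5,sold=1 ship[1->2]=1 ship[0->1]=1 prod=2 -> [13 8 1]
Step 8: demand=5,sold=1 ship[1->2]=1 ship[0->1]=1 prod=2 -> [14 8 1]
Step 9: demand=5,sold=1 ship[1->2]=1 ship[0->1]=1 prod=2 -> [15 8 1]
Step 10: demand=5,sold=1 ship[1->2]=1 ship[0->1]=1 prod=2 -> [16 8 1]
Step 11: demand=5,sold=1 ship[1->2]=1 ship[0->1]=1 prod=2 -> [17 8 1]
Step 12: demand=5,sold=1 ship[1->2]=1 ship[0->1]=1 prod=2 -> [18 8 1]
First stockout at step 4

4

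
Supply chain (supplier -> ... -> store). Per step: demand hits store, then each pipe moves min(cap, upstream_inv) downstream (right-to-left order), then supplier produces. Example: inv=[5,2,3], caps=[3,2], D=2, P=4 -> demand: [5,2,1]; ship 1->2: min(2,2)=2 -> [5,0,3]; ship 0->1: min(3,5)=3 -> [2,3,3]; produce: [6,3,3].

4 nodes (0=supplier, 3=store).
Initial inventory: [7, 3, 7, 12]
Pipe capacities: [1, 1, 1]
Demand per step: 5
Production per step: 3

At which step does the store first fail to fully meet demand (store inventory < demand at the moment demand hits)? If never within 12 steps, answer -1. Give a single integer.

Step 1: demand=5,sold=5 ship[2->3]=1 ship[1->2]=1 ship[0->1]=1 prod=3 -> [9 3 7 8]
Step 2: demand=5,sold=5 ship[2->3]=1 ship[1->2]=1 ship[0->1]=1 prod=3 -> [11 3 7 4]
Step 3: demand=5,sold=4 ship[2->3]=1 ship[1->2]=1 ship[0->1]=1 prod=3 -> [13 3 7 1]
Step 4: demand=5,sold=1 ship[2->3]=1 ship[1->2]=1 ship[0->1]=1 prod=3 -> [15 3 7 1]
Step 5: demand=5,sold=1 ship[2->3]=1 ship[1->2]=1 ship[0->1]=1 prod=3 -> [17 3 7 1]
Step 6: demand=5,sold=1 ship[2->3]=1 ship[1->2]=1 ship[0->1]=1 prod=3 -> [19 3 7 1]
Step 7: demand=5,sold=1 ship[2->3]=1 ship[1->2]=1 ship[0->1]=1 prod=3 -> [21 3 7 1]
Step 8: demand=5,sold=1 ship[2->3]=1 ship[1->2]=1 ship[0->1]=1 prod=3 -> [23 3 7 1]
Step 9: demand=5,sold=1 ship[2->3]=1 ship[1->2]=1 ship[0->1]=1 prod=3 -> [25 3 7 1]
Step 10: demand=5,sold=1 ship[2->3]=1 ship[1->2]=1 ship[0->1]=1 prod=3 -> [27 3 7 1]
Step 11: demand=5,sold=1 ship[2->3]=1 ship[1->2]=1 ship[0->1]=1 prod=3 -> [29 3 7 1]
Step 12: demand=5,sold=1 ship[2->3]=1 ship[1->2]=1 ship[0->1]=1 prod=3 -> [31 3 7 1]
First stockout at step 3

3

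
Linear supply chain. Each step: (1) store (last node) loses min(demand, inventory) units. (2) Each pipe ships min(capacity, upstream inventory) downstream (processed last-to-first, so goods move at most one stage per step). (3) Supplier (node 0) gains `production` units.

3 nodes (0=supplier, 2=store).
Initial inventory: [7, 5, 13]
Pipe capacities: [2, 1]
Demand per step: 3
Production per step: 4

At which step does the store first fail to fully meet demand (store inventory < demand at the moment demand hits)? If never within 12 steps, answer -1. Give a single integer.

Step 1: demand=3,sold=3 ship[1->2]=1 ship[0->1]=2 prod=4 -> [9 6 11]
Step 2: demand=3,sold=3 ship[1->2]=1 ship[0->1]=2 prod=4 -> [11 7 9]
Step 3: demand=3,sold=3 ship[1->2]=1 ship[0->1]=2 prod=4 -> [13 8 7]
Step 4: demand=3,sold=3 ship[1->2]=1 ship[0->1]=2 prod=4 -> [15 9 5]
Step 5: demand=3,sold=3 ship[1->2]=1 ship[0->1]=2 prod=4 -> [17 10 3]
Step 6: demand=3,sold=3 ship[1->2]=1 ship[0->1]=2 prod=4 -> [19 11 1]
Step 7: demand=3,sold=1 ship[1->2]=1 ship[0->1]=2 prod=4 -> [21 12 1]
Step 8: demand=3,sold=1 ship[1->2]=1 ship[0->1]=2 prod=4 -> [23 13 1]
Step 9: demand=3,sold=1 ship[1->2]=1 ship[0->1]=2 prod=4 -> [25 14 1]
Step 10: demand=3,sold=1 ship[1->2]=1 ship[0->1]=2 prod=4 -> [27 15 1]
Step 11: demand=3,sold=1 ship[1->2]=1 ship[0->1]=2 prod=4 -> [29 16 1]
Step 12: demand=3,sold=1 ship[1->2]=1 ship[0->1]=2 prod=4 -> [31 17 1]
First stockout at step 7

7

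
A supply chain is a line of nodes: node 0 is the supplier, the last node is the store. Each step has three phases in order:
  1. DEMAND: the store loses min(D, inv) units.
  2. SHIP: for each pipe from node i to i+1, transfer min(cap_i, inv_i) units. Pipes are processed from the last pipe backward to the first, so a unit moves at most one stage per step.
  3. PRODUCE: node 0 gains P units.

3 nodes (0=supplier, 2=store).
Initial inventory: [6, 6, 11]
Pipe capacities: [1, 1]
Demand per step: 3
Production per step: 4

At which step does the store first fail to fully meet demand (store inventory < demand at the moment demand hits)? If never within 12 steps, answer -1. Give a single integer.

Step 1: demand=3,sold=3 ship[1->2]=1 ship[0->1]=1 prod=4 -> [9 6 9]
Step 2: demand=3,sold=3 ship[1->2]=1 ship[0->1]=1 prod=4 -> [12 6 7]
Step 3: demand=3,sold=3 ship[1->2]=1 ship[0->1]=1 prod=4 -> [15 6 5]
Step 4: demand=3,sold=3 ship[1->2]=1 ship[0->1]=1 prod=4 -> [18 6 3]
Step 5: demand=3,sold=3 ship[1->2]=1 ship[0->1]=1 prod=4 -> [21 6 1]
Step 6: demand=3,sold=1 ship[1->2]=1 ship[0->1]=1 prod=4 -> [24 6 1]
Step 7: demand=3,sold=1 ship[1->2]=1 ship[0->1]=1 prod=4 -> [27 6 1]
Step 8: demand=3,sold=1 ship[1->2]=1 ship[0->1]=1 prod=4 -> [30 6 1]
Step 9: demand=3,sold=1 ship[1->2]=1 ship[0->1]=1 prod=4 -> [33 6 1]
Step 10: demand=3,sold=1 ship[1->2]=1 ship[0->1]=1 prod=4 -> [36 6 1]
Step 11: demand=3,sold=1 ship[1->2]=1 ship[0->1]=1 prod=4 -> [39 6 1]
Step 12: demand=3,sold=1 ship[1->2]=1 ship[0->1]=1 prod=4 -> [42 6 1]
First stockout at step 6

6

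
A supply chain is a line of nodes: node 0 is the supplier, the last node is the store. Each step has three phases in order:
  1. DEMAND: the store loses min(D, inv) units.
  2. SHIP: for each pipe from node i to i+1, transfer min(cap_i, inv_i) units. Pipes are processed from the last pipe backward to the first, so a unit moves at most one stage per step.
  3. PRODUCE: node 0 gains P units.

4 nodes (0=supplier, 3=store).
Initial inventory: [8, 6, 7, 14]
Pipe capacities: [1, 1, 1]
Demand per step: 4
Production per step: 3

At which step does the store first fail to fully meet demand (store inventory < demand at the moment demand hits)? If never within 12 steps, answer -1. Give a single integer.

Step 1: demand=4,sold=4 ship[2->3]=1 ship[1->2]=1 ship[0->1]=1 prod=3 -> [10 6 7 11]
Step 2: demand=4,sold=4 ship[2->3]=1 ship[1->2]=1 ship[0->1]=1 prod=3 -> [12 6 7 8]
Step 3: demand=4,sold=4 ship[2->3]=1 ship[1->2]=1 ship[0->1]=1 prod=3 -> [14 6 7 5]
Step 4: demand=4,sold=4 ship[2->3]=1 ship[1->2]=1 ship[0->1]=1 prod=3 -> [16 6 7 2]
Step 5: demand=4,sold=2 ship[2->3]=1 ship[1->2]=1 ship[0->1]=1 prod=3 -> [18 6 7 1]
Step 6: demand=4,sold=1 ship[2->3]=1 ship[1->2]=1 ship[0->1]=1 prod=3 -> [20 6 7 1]
Step 7: demand=4,sold=1 ship[2->3]=1 ship[1->2]=1 ship[0->1]=1 prod=3 -> [22 6 7 1]
Step 8: demand=4,sold=1 ship[2->3]=1 ship[1->2]=1 ship[0->1]=1 prod=3 -> [24 6 7 1]
Step 9: demand=4,sold=1 ship[2->3]=1 ship[1->2]=1 ship[0->1]=1 prod=3 -> [26 6 7 1]
Step 10: demand=4,sold=1 ship[2->3]=1 ship[1->2]=1 ship[0->1]=1 prod=3 -> [28 6 7 1]
Step 11: demand=4,sold=1 ship[2->3]=1 ship[1->2]=1 ship[0->1]=1 prod=3 -> [30 6 7 1]
Step 12: demand=4,sold=1 ship[2->3]=1 ship[1->2]=1 ship[0->1]=1 prod=3 -> [32 6 7 1]
First stockout at step 5

5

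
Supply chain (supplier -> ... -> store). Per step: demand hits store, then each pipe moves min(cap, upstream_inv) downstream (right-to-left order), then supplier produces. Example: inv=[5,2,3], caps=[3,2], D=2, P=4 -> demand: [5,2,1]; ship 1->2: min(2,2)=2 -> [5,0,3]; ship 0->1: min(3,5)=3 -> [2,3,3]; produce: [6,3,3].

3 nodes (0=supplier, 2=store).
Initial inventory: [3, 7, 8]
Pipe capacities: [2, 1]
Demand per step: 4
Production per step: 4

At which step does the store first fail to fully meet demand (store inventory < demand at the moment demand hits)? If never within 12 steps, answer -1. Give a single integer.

Step 1: demand=4,sold=4 ship[1->2]=1 ship[0->1]=2 prod=4 -> [5 8 5]
Step 2: demand=4,sold=4 ship[1->2]=1 ship[0->1]=2 prod=4 -> [7 9 2]
Step 3: demand=4,sold=2 ship[1->2]=1 ship[0->1]=2 prod=4 -> [9 10 1]
Step 4: demand=4,sold=1 ship[1->2]=1 ship[0->1]=2 prod=4 -> [11 11 1]
Step 5: demand=4,sold=1 ship[1->2]=1 ship[0->1]=2 prod=4 -> [13 12 1]
Step 6: demand=4,sold=1 ship[1->2]=1 ship[0->1]=2 prod=4 -> [15 13 1]
Step 7: demand=4,sold=1 ship[1->2]=1 ship[0->1]=2 prod=4 -> [17 14 1]
Step 8: demand=4,sold=1 ship[1->2]=1 ship[0->1]=2 prod=4 -> [19 15 1]
Step 9: demand=4,sold=1 ship[1->2]=1 ship[0->1]=2 prod=4 -> [21 16 1]
Step 10: demand=4,sold=1 ship[1->2]=1 ship[0->1]=2 prod=4 -> [23 17 1]
Step 11: demand=4,sold=1 ship[1->2]=1 ship[0->1]=2 prod=4 -> [25 18 1]
Step 12: demand=4,sold=1 ship[1->2]=1 ship[0->1]=2 prod=4 -> [27 19 1]
First stockout at step 3

3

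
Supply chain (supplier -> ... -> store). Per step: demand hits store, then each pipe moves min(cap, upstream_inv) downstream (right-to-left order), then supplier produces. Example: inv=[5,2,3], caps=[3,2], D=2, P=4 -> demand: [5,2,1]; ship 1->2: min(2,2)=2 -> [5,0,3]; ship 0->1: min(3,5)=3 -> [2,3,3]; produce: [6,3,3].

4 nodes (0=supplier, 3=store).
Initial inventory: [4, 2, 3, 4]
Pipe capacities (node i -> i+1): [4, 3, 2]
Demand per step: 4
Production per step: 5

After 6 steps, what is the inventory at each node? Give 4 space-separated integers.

Step 1: demand=4,sold=4 ship[2->3]=2 ship[1->2]=2 ship[0->1]=4 prod=5 -> inv=[5 4 3 2]
Step 2: demand=4,sold=2 ship[2->3]=2 ship[1->2]=3 ship[0->1]=4 prod=5 -> inv=[6 5 4 2]
Step 3: demand=4,sold=2 ship[2->3]=2 ship[1->2]=3 ship[0->1]=4 prod=5 -> inv=[7 6 5 2]
Step 4: demand=4,sold=2 ship[2->3]=2 ship[1->2]=3 ship[0->1]=4 prod=5 -> inv=[8 7 6 2]
Step 5: demand=4,sold=2 ship[2->3]=2 ship[1->2]=3 ship[0->1]=4 prod=5 -> inv=[9 8 7 2]
Step 6: demand=4,sold=2 ship[2->3]=2 ship[1->2]=3 ship[0->1]=4 prod=5 -> inv=[10 9 8 2]

10 9 8 2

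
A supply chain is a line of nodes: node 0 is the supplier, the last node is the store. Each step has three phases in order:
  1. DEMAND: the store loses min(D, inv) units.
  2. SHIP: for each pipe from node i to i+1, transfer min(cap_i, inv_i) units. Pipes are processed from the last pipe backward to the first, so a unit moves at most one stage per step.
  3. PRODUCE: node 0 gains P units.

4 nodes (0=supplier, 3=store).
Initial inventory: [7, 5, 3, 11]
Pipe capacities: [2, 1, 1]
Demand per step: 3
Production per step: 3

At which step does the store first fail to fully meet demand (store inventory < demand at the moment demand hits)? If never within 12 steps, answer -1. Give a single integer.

Step 1: demand=3,sold=3 ship[2->3]=1 ship[1->2]=1 ship[0->1]=2 prod=3 -> [8 6 3 9]
Step 2: demand=3,sold=3 ship[2->3]=1 ship[1->2]=1 ship[0->1]=2 prod=3 -> [9 7 3 7]
Step 3: demand=3,sold=3 ship[2->3]=1 ship[1->2]=1 ship[0->1]=2 prod=3 -> [10 8 3 5]
Step 4: demand=3,sold=3 ship[2->3]=1 ship[1->2]=1 ship[0->1]=2 prod=3 -> [11 9 3 3]
Step 5: demand=3,sold=3 ship[2->3]=1 ship[1->2]=1 ship[0->1]=2 prod=3 -> [12 10 3 1]
Step 6: demand=3,sold=1 ship[2->3]=1 ship[1->2]=1 ship[0->1]=2 prod=3 -> [13 11 3 1]
Step 7: demand=3,sold=1 ship[2->3]=1 ship[1->2]=1 ship[0->1]=2 prod=3 -> [14 12 3 1]
Step 8: demand=3,sold=1 ship[2->3]=1 ship[1->2]=1 ship[0->1]=2 prod=3 -> [15 13 3 1]
Step 9: demand=3,sold=1 ship[2->3]=1 ship[1->2]=1 ship[0->1]=2 prod=3 -> [16 14 3 1]
Step 10: demand=3,sold=1 ship[2->3]=1 ship[1->2]=1 ship[0->1]=2 prod=3 -> [17 15 3 1]
Step 11: demand=3,sold=1 ship[2->3]=1 ship[1->2]=1 ship[0->1]=2 prod=3 -> [18 16 3 1]
Step 12: demand=3,sold=1 ship[2->3]=1 ship[1->2]=1 ship[0->1]=2 prod=3 -> [19 17 3 1]
First stockout at step 6

6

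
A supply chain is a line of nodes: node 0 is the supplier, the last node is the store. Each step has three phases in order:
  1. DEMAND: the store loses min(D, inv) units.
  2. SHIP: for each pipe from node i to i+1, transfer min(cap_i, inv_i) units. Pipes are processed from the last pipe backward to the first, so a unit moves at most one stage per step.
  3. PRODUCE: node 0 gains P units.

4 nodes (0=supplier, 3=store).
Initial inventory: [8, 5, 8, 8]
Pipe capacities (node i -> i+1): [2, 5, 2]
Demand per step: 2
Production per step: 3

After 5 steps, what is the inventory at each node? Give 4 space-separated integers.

Step 1: demand=2,sold=2 ship[2->3]=2 ship[1->2]=5 ship[0->1]=2 prod=3 -> inv=[9 2 11 8]
Step 2: demand=2,sold=2 ship[2->3]=2 ship[1->2]=2 ship[0->1]=2 prod=3 -> inv=[10 2 11 8]
Step 3: demand=2,sold=2 ship[2->3]=2 ship[1->2]=2 ship[0->1]=2 prod=3 -> inv=[11 2 11 8]
Step 4: demand=2,sold=2 ship[2->3]=2 ship[1->2]=2 ship[0->1]=2 prod=3 -> inv=[12 2 11 8]
Step 5: demand=2,sold=2 ship[2->3]=2 ship[1->2]=2 ship[0->1]=2 prod=3 -> inv=[13 2 11 8]

13 2 11 8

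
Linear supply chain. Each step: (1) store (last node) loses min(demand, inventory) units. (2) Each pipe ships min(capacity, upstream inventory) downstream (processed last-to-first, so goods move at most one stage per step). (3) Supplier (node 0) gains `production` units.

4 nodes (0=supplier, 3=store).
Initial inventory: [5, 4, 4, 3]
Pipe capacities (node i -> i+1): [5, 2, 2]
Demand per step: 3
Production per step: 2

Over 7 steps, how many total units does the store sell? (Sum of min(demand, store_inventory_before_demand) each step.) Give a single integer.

Answer: 15

Derivation:
Step 1: sold=3 (running total=3) -> [2 7 4 2]
Step 2: sold=2 (running total=5) -> [2 7 4 2]
Step 3: sold=2 (running total=7) -> [2 7 4 2]
Step 4: sold=2 (running total=9) -> [2 7 4 2]
Step 5: sold=2 (running total=11) -> [2 7 4 2]
Step 6: sold=2 (running total=13) -> [2 7 4 2]
Step 7: sold=2 (running total=15) -> [2 7 4 2]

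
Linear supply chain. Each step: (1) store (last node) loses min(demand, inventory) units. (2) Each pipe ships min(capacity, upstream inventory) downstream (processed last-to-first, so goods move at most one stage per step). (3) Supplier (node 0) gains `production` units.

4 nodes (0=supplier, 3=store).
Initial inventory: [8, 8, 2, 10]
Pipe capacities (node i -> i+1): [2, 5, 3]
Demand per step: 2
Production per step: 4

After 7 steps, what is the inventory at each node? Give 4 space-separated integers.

Step 1: demand=2,sold=2 ship[2->3]=2 ship[1->2]=5 ship[0->1]=2 prod=4 -> inv=[10 5 5 10]
Step 2: demand=2,sold=2 ship[2->3]=3 ship[1->2]=5 ship[0->1]=2 prod=4 -> inv=[12 2 7 11]
Step 3: demand=2,sold=2 ship[2->3]=3 ship[1->2]=2 ship[0->1]=2 prod=4 -> inv=[14 2 6 12]
Step 4: demand=2,sold=2 ship[2->3]=3 ship[1->2]=2 ship[0->1]=2 prod=4 -> inv=[16 2 5 13]
Step 5: demand=2,sold=2 ship[2->3]=3 ship[1->2]=2 ship[0->1]=2 prod=4 -> inv=[18 2 4 14]
Step 6: demand=2,sold=2 ship[2->3]=3 ship[1->2]=2 ship[0->1]=2 prod=4 -> inv=[20 2 3 15]
Step 7: demand=2,sold=2 ship[2->3]=3 ship[1->2]=2 ship[0->1]=2 prod=4 -> inv=[22 2 2 16]

22 2 2 16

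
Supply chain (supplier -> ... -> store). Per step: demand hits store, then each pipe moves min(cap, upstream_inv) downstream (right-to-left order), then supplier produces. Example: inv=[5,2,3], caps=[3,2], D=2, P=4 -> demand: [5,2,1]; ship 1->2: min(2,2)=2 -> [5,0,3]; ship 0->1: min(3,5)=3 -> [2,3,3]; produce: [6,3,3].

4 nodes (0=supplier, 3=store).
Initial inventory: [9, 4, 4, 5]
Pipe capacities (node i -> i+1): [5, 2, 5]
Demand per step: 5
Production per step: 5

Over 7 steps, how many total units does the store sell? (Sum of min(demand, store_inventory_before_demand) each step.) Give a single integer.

Step 1: sold=5 (running total=5) -> [9 7 2 4]
Step 2: sold=4 (running total=9) -> [9 10 2 2]
Step 3: sold=2 (running total=11) -> [9 13 2 2]
Step 4: sold=2 (running total=13) -> [9 16 2 2]
Step 5: sold=2 (running total=15) -> [9 19 2 2]
Step 6: sold=2 (running total=17) -> [9 22 2 2]
Step 7: sold=2 (running total=19) -> [9 25 2 2]

Answer: 19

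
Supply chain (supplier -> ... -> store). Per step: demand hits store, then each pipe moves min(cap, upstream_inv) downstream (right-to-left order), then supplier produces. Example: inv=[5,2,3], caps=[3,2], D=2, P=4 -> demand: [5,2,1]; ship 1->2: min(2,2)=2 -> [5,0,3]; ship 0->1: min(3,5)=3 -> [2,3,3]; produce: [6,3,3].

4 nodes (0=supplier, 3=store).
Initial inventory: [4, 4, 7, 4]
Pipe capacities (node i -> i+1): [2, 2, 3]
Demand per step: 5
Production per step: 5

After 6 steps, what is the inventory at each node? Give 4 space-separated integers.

Step 1: demand=5,sold=4 ship[2->3]=3 ship[1->2]=2 ship[0->1]=2 prod=5 -> inv=[7 4 6 3]
Step 2: demand=5,sold=3 ship[2->3]=3 ship[1->2]=2 ship[0->1]=2 prod=5 -> inv=[10 4 5 3]
Step 3: demand=5,sold=3 ship[2->3]=3 ship[1->2]=2 ship[0->1]=2 prod=5 -> inv=[13 4 4 3]
Step 4: demand=5,sold=3 ship[2->3]=3 ship[1->2]=2 ship[0->1]=2 prod=5 -> inv=[16 4 3 3]
Step 5: demand=5,sold=3 ship[2->3]=3 ship[1->2]=2 ship[0->1]=2 prod=5 -> inv=[19 4 2 3]
Step 6: demand=5,sold=3 ship[2->3]=2 ship[1->2]=2 ship[0->1]=2 prod=5 -> inv=[22 4 2 2]

22 4 2 2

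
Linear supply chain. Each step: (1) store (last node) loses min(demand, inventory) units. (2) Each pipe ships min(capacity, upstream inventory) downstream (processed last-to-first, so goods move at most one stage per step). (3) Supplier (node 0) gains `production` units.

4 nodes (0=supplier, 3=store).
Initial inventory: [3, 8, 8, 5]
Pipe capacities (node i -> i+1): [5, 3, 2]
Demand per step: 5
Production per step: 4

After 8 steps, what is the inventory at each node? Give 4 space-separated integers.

Step 1: demand=5,sold=5 ship[2->3]=2 ship[1->2]=3 ship[0->1]=3 prod=4 -> inv=[4 8 9 2]
Step 2: demand=5,sold=2 ship[2->3]=2 ship[1->2]=3 ship[0->1]=4 prod=4 -> inv=[4 9 10 2]
Step 3: demand=5,sold=2 ship[2->3]=2 ship[1->2]=3 ship[0->1]=4 prod=4 -> inv=[4 10 11 2]
Step 4: demand=5,sold=2 ship[2->3]=2 ship[1->2]=3 ship[0->1]=4 prod=4 -> inv=[4 11 12 2]
Step 5: demand=5,sold=2 ship[2->3]=2 ship[1->2]=3 ship[0->1]=4 prod=4 -> inv=[4 12 13 2]
Step 6: demand=5,sold=2 ship[2->3]=2 ship[1->2]=3 ship[0->1]=4 prod=4 -> inv=[4 13 14 2]
Step 7: demand=5,sold=2 ship[2->3]=2 ship[1->2]=3 ship[0->1]=4 prod=4 -> inv=[4 14 15 2]
Step 8: demand=5,sold=2 ship[2->3]=2 ship[1->2]=3 ship[0->1]=4 prod=4 -> inv=[4 15 16 2]

4 15 16 2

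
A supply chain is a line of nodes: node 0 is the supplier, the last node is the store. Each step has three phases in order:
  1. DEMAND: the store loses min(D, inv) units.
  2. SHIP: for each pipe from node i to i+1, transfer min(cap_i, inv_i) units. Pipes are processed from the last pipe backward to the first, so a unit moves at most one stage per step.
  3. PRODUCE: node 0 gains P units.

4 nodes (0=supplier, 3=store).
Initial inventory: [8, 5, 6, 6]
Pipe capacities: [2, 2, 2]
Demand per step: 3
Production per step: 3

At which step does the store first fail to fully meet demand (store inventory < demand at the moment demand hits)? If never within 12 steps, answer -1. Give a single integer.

Step 1: demand=3,sold=3 ship[2->3]=2 ship[1->2]=2 ship[0->1]=2 prod=3 -> [9 5 6 5]
Step 2: demand=3,sold=3 ship[2->3]=2 ship[1->2]=2 ship[0->1]=2 prod=3 -> [10 5 6 4]
Step 3: demand=3,sold=3 ship[2->3]=2 ship[1->2]=2 ship[0->1]=2 prod=3 -> [11 5 6 3]
Step 4: demand=3,sold=3 ship[2->3]=2 ship[1->2]=2 ship[0->1]=2 prod=3 -> [12 5 6 2]
Step 5: demand=3,sold=2 ship[2->3]=2 ship[1->2]=2 ship[0->1]=2 prod=3 -> [13 5 6 2]
Step 6: demand=3,sold=2 ship[2->3]=2 ship[1->2]=2 ship[0->1]=2 prod=3 -> [14 5 6 2]
Step 7: demand=3,sold=2 ship[2->3]=2 ship[1->2]=2 ship[0->1]=2 prod=3 -> [15 5 6 2]
Step 8: demand=3,sold=2 ship[2->3]=2 ship[1->2]=2 ship[0->1]=2 prod=3 -> [16 5 6 2]
Step 9: demand=3,sold=2 ship[2->3]=2 ship[1->2]=2 ship[0->1]=2 prod=3 -> [17 5 6 2]
Step 10: demand=3,sold=2 ship[2->3]=2 ship[1->2]=2 ship[0->1]=2 prod=3 -> [18 5 6 2]
Step 11: demand=3,sold=2 ship[2->3]=2 ship[1->2]=2 ship[0->1]=2 prod=3 -> [19 5 6 2]
Step 12: demand=3,sold=2 ship[2->3]=2 ship[1->2]=2 ship[0->1]=2 prod=3 -> [20 5 6 2]
First stockout at step 5

5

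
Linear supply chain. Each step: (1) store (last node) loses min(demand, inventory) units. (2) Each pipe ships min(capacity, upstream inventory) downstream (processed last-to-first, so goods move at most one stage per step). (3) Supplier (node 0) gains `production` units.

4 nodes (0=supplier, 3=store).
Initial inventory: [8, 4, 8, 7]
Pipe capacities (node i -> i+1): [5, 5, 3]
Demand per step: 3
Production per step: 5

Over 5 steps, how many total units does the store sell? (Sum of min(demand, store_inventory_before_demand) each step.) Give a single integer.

Step 1: sold=3 (running total=3) -> [8 5 9 7]
Step 2: sold=3 (running total=6) -> [8 5 11 7]
Step 3: sold=3 (running total=9) -> [8 5 13 7]
Step 4: sold=3 (running total=12) -> [8 5 15 7]
Step 5: sold=3 (running total=15) -> [8 5 17 7]

Answer: 15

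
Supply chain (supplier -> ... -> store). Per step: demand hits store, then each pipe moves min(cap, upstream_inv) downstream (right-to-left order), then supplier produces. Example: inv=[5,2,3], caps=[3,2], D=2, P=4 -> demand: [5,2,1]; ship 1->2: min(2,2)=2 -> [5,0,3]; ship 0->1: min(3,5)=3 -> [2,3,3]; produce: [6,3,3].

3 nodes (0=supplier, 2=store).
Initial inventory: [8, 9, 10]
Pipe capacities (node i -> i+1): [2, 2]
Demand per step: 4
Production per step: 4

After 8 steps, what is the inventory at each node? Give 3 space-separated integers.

Step 1: demand=4,sold=4 ship[1->2]=2 ship[0->1]=2 prod=4 -> inv=[10 9 8]
Step 2: demand=4,sold=4 ship[1->2]=2 ship[0->1]=2 prod=4 -> inv=[12 9 6]
Step 3: demand=4,sold=4 ship[1->2]=2 ship[0->1]=2 prod=4 -> inv=[14 9 4]
Step 4: demand=4,sold=4 ship[1->2]=2 ship[0->1]=2 prod=4 -> inv=[16 9 2]
Step 5: demand=4,sold=2 ship[1->2]=2 ship[0->1]=2 prod=4 -> inv=[18 9 2]
Step 6: demand=4,sold=2 ship[1->2]=2 ship[0->1]=2 prod=4 -> inv=[20 9 2]
Step 7: demand=4,sold=2 ship[1->2]=2 ship[0->1]=2 prod=4 -> inv=[22 9 2]
Step 8: demand=4,sold=2 ship[1->2]=2 ship[0->1]=2 prod=4 -> inv=[24 9 2]

24 9 2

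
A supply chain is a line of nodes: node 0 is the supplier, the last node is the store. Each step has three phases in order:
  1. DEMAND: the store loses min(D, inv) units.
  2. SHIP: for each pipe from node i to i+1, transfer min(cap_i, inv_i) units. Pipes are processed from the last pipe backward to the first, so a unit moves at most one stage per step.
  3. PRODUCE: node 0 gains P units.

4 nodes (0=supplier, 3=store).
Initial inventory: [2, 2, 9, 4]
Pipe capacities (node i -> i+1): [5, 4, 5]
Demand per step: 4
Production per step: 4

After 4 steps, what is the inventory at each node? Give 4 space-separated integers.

Step 1: demand=4,sold=4 ship[2->3]=5 ship[1->2]=2 ship[0->1]=2 prod=4 -> inv=[4 2 6 5]
Step 2: demand=4,sold=4 ship[2->3]=5 ship[1->2]=2 ship[0->1]=4 prod=4 -> inv=[4 4 3 6]
Step 3: demand=4,sold=4 ship[2->3]=3 ship[1->2]=4 ship[0->1]=4 prod=4 -> inv=[4 4 4 5]
Step 4: demand=4,sold=4 ship[2->3]=4 ship[1->2]=4 ship[0->1]=4 prod=4 -> inv=[4 4 4 5]

4 4 4 5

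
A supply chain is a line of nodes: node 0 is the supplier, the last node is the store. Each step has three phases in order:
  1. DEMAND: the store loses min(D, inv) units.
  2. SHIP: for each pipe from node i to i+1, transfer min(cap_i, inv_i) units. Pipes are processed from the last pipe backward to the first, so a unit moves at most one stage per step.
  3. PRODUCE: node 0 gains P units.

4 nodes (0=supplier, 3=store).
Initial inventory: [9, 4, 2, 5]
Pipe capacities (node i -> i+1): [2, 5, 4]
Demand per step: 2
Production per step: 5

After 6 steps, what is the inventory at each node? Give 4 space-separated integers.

Step 1: demand=2,sold=2 ship[2->3]=2 ship[1->2]=4 ship[0->1]=2 prod=5 -> inv=[12 2 4 5]
Step 2: demand=2,sold=2 ship[2->3]=4 ship[1->2]=2 ship[0->1]=2 prod=5 -> inv=[15 2 2 7]
Step 3: demand=2,sold=2 ship[2->3]=2 ship[1->2]=2 ship[0->1]=2 prod=5 -> inv=[18 2 2 7]
Step 4: demand=2,sold=2 ship[2->3]=2 ship[1->2]=2 ship[0->1]=2 prod=5 -> inv=[21 2 2 7]
Step 5: demand=2,sold=2 ship[2->3]=2 ship[1->2]=2 ship[0->1]=2 prod=5 -> inv=[24 2 2 7]
Step 6: demand=2,sold=2 ship[2->3]=2 ship[1->2]=2 ship[0->1]=2 prod=5 -> inv=[27 2 2 7]

27 2 2 7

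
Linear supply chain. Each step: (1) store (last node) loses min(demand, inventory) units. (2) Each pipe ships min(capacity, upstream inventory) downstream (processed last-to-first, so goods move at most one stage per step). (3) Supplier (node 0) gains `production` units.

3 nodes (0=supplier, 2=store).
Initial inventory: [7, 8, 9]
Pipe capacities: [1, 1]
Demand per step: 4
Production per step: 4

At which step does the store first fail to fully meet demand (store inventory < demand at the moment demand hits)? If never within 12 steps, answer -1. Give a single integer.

Step 1: demand=4,sold=4 ship[1->2]=1 ship[0->1]=1 prod=4 -> [10 8 6]
Step 2: demand=4,sold=4 ship[1->2]=1 ship[0->1]=1 prod=4 -> [13 8 3]
Step 3: demand=4,sold=3 ship[1->2]=1 ship[0->1]=1 prod=4 -> [16 8 1]
Step 4: demand=4,sold=1 ship[1->2]=1 ship[0->1]=1 prod=4 -> [19 8 1]
Step 5: demand=4,sold=1 ship[1->2]=1 ship[0->1]=1 prod=4 -> [22 8 1]
Step 6: demand=4,sold=1 ship[1->2]=1 ship[0->1]=1 prod=4 -> [25 8 1]
Step 7: demand=4,sold=1 ship[1->2]=1 ship[0->1]=1 prod=4 -> [28 8 1]
Step 8: demand=4,sold=1 ship[1->2]=1 ship[0->1]=1 prod=4 -> [31 8 1]
Step 9: demand=4,sold=1 ship[1->2]=1 ship[0->1]=1 prod=4 -> [34 8 1]
Step 10: demand=4,sold=1 ship[1->2]=1 ship[0->1]=1 prod=4 -> [37 8 1]
Step 11: demand=4,sold=1 ship[1->2]=1 ship[0->1]=1 prod=4 -> [40 8 1]
Step 12: demand=4,sold=1 ship[1->2]=1 ship[0->1]=1 prod=4 -> [43 8 1]
First stockout at step 3

3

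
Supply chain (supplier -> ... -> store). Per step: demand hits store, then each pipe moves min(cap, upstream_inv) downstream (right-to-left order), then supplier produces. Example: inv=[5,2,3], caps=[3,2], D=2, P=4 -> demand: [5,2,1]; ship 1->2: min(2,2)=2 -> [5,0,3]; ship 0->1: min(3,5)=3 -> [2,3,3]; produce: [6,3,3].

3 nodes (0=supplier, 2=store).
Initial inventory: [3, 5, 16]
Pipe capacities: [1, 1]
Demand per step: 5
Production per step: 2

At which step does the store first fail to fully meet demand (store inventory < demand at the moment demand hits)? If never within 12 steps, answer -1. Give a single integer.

Step 1: demand=5,sold=5 ship[1->2]=1 ship[0->1]=1 prod=2 -> [4 5 12]
Step 2: demand=5,sold=5 ship[1->2]=1 ship[0->1]=1 prod=2 -> [5 5 8]
Step 3: demand=5,sold=5 ship[1->2]=1 ship[0->1]=1 prod=2 -> [6 5 4]
Step 4: demand=5,sold=4 ship[1->2]=1 ship[0->1]=1 prod=2 -> [7 5 1]
Step 5: demand=5,sold=1 ship[1->2]=1 ship[0->1]=1 prod=2 -> [8 5 1]
Step 6: demand=5,sold=1 ship[1->2]=1 ship[0->1]=1 prod=2 -> [9 5 1]
Step 7: demand=5,sold=1 ship[1->2]=1 ship[0->1]=1 prod=2 -> [10 5 1]
Step 8: demand=5,sold=1 ship[1->2]=1 ship[0->1]=1 prod=2 -> [11 5 1]
Step 9: demand=5,sold=1 ship[1->2]=1 ship[0->1]=1 prod=2 -> [12 5 1]
Step 10: demand=5,sold=1 ship[1->2]=1 ship[0->1]=1 prod=2 -> [13 5 1]
Step 11: demand=5,sold=1 ship[1->2]=1 ship[0->1]=1 prod=2 -> [14 5 1]
Step 12: demand=5,sold=1 ship[1->2]=1 ship[0->1]=1 prod=2 -> [15 5 1]
First stockout at step 4

4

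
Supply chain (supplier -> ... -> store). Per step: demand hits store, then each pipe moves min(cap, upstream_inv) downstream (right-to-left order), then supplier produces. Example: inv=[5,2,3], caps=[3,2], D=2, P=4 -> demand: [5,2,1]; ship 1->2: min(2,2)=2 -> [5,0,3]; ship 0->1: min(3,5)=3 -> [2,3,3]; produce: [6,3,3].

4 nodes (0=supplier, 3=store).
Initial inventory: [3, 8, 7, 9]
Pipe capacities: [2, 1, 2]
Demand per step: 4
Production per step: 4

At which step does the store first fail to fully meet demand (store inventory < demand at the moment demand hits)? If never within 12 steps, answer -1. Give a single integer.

Step 1: demand=4,sold=4 ship[2->3]=2 ship[1->2]=1 ship[0->1]=2 prod=4 -> [5 9 6 7]
Step 2: demand=4,sold=4 ship[2->3]=2 ship[1->2]=1 ship[0->1]=2 prod=4 -> [7 10 5 5]
Step 3: demand=4,sold=4 ship[2->3]=2 ship[1->2]=1 ship[0->1]=2 prod=4 -> [9 11 4 3]
Step 4: demand=4,sold=3 ship[2->3]=2 ship[1->2]=1 ship[0->1]=2 prod=4 -> [11 12 3 2]
Step 5: demand=4,sold=2 ship[2->3]=2 ship[1->2]=1 ship[0->1]=2 prod=4 -> [13 13 2 2]
Step 6: demand=4,sold=2 ship[2->3]=2 ship[1->2]=1 ship[0->1]=2 prod=4 -> [15 14 1 2]
Step 7: demand=4,sold=2 ship[2->3]=1 ship[1->2]=1 ship[0->1]=2 prod=4 -> [17 15 1 1]
Step 8: demand=4,sold=1 ship[2->3]=1 ship[1->2]=1 ship[0->1]=2 prod=4 -> [19 16 1 1]
Step 9: demand=4,sold=1 ship[2->3]=1 ship[1->2]=1 ship[0->1]=2 prod=4 -> [21 17 1 1]
Step 10: demand=4,sold=1 ship[2->3]=1 ship[1->2]=1 ship[0->1]=2 prod=4 -> [23 18 1 1]
Step 11: demand=4,sold=1 ship[2->3]=1 ship[1->2]=1 ship[0->1]=2 prod=4 -> [25 19 1 1]
Step 12: demand=4,sold=1 ship[2->3]=1 ship[1->2]=1 ship[0->1]=2 prod=4 -> [27 20 1 1]
First stockout at step 4

4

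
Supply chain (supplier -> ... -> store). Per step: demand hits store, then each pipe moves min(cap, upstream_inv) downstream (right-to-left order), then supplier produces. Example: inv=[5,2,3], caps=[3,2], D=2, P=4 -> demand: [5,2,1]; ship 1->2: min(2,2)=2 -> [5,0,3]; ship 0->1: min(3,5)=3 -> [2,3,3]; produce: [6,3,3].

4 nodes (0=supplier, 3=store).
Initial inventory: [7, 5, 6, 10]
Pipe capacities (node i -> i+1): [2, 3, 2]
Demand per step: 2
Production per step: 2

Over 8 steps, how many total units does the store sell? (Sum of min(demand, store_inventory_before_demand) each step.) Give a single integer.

Step 1: sold=2 (running total=2) -> [7 4 7 10]
Step 2: sold=2 (running total=4) -> [7 3 8 10]
Step 3: sold=2 (running total=6) -> [7 2 9 10]
Step 4: sold=2 (running total=8) -> [7 2 9 10]
Step 5: sold=2 (running total=10) -> [7 2 9 10]
Step 6: sold=2 (running total=12) -> [7 2 9 10]
Step 7: sold=2 (running total=14) -> [7 2 9 10]
Step 8: sold=2 (running total=16) -> [7 2 9 10]

Answer: 16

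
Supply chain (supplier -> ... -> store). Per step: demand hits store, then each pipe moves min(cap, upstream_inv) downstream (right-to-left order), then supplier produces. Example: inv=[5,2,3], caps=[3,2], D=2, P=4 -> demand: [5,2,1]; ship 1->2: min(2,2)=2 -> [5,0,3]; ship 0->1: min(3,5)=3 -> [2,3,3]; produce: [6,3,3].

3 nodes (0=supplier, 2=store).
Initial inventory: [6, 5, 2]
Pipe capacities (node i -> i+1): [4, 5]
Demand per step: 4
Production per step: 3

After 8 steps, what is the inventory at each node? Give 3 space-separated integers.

Step 1: demand=4,sold=2 ship[1->2]=5 ship[0->1]=4 prod=3 -> inv=[5 4 5]
Step 2: demand=4,sold=4 ship[1->2]=4 ship[0->1]=4 prod=3 -> inv=[4 4 5]
Step 3: demand=4,sold=4 ship[1->2]=4 ship[0->1]=4 prod=3 -> inv=[3 4 5]
Step 4: demand=4,sold=4 ship[1->2]=4 ship[0->1]=3 prod=3 -> inv=[3 3 5]
Step 5: demand=4,sold=4 ship[1->2]=3 ship[0->1]=3 prod=3 -> inv=[3 3 4]
Step 6: demand=4,sold=4 ship[1->2]=3 ship[0->1]=3 prod=3 -> inv=[3 3 3]
Step 7: demand=4,sold=3 ship[1->2]=3 ship[0->1]=3 prod=3 -> inv=[3 3 3]
Step 8: demand=4,sold=3 ship[1->2]=3 ship[0->1]=3 prod=3 -> inv=[3 3 3]

3 3 3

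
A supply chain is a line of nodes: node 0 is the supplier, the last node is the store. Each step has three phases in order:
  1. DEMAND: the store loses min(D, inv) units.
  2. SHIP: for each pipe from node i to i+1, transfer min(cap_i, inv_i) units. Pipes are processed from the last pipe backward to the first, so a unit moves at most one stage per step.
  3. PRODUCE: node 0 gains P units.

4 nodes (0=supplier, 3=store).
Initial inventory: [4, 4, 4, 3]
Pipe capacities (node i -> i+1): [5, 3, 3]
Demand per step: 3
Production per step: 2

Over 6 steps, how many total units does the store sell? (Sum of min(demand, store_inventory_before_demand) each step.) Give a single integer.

Answer: 18

Derivation:
Step 1: sold=3 (running total=3) -> [2 5 4 3]
Step 2: sold=3 (running total=6) -> [2 4 4 3]
Step 3: sold=3 (running total=9) -> [2 3 4 3]
Step 4: sold=3 (running total=12) -> [2 2 4 3]
Step 5: sold=3 (running total=15) -> [2 2 3 3]
Step 6: sold=3 (running total=18) -> [2 2 2 3]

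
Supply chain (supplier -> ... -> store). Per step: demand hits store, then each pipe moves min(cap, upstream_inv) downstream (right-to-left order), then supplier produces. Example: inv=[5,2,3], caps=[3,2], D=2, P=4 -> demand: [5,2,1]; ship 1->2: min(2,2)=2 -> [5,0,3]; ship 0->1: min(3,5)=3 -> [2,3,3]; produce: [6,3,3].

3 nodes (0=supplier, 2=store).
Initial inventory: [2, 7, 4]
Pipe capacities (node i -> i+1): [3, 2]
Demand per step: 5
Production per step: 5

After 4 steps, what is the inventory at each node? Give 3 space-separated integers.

Step 1: demand=5,sold=4 ship[1->2]=2 ship[0->1]=2 prod=5 -> inv=[5 7 2]
Step 2: demand=5,sold=2 ship[1->2]=2 ship[0->1]=3 prod=5 -> inv=[7 8 2]
Step 3: demand=5,sold=2 ship[1->2]=2 ship[0->1]=3 prod=5 -> inv=[9 9 2]
Step 4: demand=5,sold=2 ship[1->2]=2 ship[0->1]=3 prod=5 -> inv=[11 10 2]

11 10 2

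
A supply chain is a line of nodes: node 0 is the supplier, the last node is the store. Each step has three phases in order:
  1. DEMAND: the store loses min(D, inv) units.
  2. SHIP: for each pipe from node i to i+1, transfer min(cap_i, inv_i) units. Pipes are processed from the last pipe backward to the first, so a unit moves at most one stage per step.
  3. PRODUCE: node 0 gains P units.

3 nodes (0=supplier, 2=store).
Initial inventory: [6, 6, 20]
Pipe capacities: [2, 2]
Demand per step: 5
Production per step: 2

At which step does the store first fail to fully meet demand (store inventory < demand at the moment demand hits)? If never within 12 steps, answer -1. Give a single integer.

Step 1: demand=5,sold=5 ship[1->2]=2 ship[0->1]=2 prod=2 -> [6 6 17]
Step 2: demand=5,sold=5 ship[1->2]=2 ship[0->1]=2 prod=2 -> [6 6 14]
Step 3: demand=5,sold=5 ship[1->2]=2 ship[0->1]=2 prod=2 -> [6 6 11]
Step 4: demand=5,sold=5 ship[1->2]=2 ship[0->1]=2 prod=2 -> [6 6 8]
Step 5: demand=5,sold=5 ship[1->2]=2 ship[0->1]=2 prod=2 -> [6 6 5]
Step 6: demand=5,sold=5 ship[1->2]=2 ship[0->1]=2 prod=2 -> [6 6 2]
Step 7: demand=5,sold=2 ship[1->2]=2 ship[0->1]=2 prod=2 -> [6 6 2]
Step 8: demand=5,sold=2 ship[1->2]=2 ship[0->1]=2 prod=2 -> [6 6 2]
Step 9: demand=5,sold=2 ship[1->2]=2 ship[0->1]=2 prod=2 -> [6 6 2]
Step 10: demand=5,sold=2 ship[1->2]=2 ship[0->1]=2 prod=2 -> [6 6 2]
Step 11: demand=5,sold=2 ship[1->2]=2 ship[0->1]=2 prod=2 -> [6 6 2]
Step 12: demand=5,sold=2 ship[1->2]=2 ship[0->1]=2 prod=2 -> [6 6 2]
First stockout at step 7

7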